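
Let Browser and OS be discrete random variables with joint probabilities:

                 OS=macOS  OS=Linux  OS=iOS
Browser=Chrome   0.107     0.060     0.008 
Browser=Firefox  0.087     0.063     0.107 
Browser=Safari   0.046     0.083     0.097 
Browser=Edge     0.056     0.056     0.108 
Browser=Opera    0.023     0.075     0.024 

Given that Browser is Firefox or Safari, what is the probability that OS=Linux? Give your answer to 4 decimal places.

0.3023

P(Browser=Firefox) = 0.087 + 0.063 + 0.107 = 0.257.
P(Browser=Safari) = 0.046 + 0.083 + 0.097 = 0.226.
P(Browser ∈ {Firefox, Safari}) = 0.257 + 0.226 = 0.483; P(OS=Linux, Browser ∈ {Firefox, Safari}) = 0.063 + 0.083 = 0.146.
P(OS=Linux | Browser ∈ {Firefox, Safari}) = 0.146/0.483 = 0.3023.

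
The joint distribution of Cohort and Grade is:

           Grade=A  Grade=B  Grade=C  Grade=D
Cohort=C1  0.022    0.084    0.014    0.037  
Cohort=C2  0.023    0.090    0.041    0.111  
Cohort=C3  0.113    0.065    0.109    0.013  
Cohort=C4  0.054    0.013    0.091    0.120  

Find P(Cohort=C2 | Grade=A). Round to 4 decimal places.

P(Grade=A) = 0.022 + 0.023 + 0.113 + 0.054 = 0.212.
P(Cohort=C2 | Grade=A) = 0.023/0.212 = 0.1085.

0.1085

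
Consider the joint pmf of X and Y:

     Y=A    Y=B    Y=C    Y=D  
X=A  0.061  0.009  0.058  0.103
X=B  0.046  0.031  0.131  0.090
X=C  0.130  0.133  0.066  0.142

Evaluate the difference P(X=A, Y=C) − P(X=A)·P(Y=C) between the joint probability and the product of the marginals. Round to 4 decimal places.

P(X=A) = 0.061 + 0.009 + 0.058 + 0.103 = 0.231.
P(Y=C) = 0.058 + 0.131 + 0.066 = 0.255.
P(X=A, Y=C) − P(X=A)P(Y=C) = 0.058 − 0.231×0.255 = -0.0009.

-0.0009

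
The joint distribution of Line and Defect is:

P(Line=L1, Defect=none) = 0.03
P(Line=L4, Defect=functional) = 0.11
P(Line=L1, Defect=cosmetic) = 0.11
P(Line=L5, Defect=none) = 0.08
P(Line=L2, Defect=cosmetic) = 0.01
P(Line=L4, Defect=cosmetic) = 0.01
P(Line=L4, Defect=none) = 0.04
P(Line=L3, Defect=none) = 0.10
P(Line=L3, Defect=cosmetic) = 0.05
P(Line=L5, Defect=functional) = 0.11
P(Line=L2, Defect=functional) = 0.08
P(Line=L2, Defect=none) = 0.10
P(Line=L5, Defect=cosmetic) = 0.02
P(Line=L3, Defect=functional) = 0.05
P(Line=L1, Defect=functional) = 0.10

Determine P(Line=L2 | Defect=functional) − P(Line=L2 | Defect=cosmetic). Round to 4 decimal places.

P(Defect=functional) = 0.10 + 0.08 + 0.05 + 0.11 + 0.11 = 0.45; P(Line=L2 | Defect=functional) = 0.08/0.45 = 0.17778.
P(Defect=cosmetic) = 0.11 + 0.01 + 0.05 + 0.01 + 0.02 = 0.20; P(Line=L2 | Defect=cosmetic) = 0.01/0.20 = 0.05000.
Difference = 0.1278.

0.1278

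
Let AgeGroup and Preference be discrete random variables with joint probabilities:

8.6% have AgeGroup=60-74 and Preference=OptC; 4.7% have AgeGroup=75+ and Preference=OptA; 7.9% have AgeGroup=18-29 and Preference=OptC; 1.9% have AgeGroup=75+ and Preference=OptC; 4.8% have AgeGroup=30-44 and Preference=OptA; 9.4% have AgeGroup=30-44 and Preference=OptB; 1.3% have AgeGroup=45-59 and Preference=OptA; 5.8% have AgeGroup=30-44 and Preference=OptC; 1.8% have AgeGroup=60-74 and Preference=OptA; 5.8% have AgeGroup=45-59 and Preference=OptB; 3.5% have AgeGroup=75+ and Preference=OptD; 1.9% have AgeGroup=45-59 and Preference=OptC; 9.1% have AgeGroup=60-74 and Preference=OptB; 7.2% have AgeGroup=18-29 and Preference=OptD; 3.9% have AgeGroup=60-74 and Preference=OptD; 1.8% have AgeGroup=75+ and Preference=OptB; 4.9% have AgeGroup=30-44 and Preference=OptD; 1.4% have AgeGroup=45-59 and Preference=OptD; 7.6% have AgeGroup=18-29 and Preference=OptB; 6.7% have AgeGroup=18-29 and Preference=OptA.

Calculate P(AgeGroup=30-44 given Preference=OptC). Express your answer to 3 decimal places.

P(Preference=OptC) = 0.079 + 0.058 + 0.019 + 0.086 + 0.019 = 0.261.
P(AgeGroup=30-44 | Preference=OptC) = 0.058/0.261 = 0.222.

0.222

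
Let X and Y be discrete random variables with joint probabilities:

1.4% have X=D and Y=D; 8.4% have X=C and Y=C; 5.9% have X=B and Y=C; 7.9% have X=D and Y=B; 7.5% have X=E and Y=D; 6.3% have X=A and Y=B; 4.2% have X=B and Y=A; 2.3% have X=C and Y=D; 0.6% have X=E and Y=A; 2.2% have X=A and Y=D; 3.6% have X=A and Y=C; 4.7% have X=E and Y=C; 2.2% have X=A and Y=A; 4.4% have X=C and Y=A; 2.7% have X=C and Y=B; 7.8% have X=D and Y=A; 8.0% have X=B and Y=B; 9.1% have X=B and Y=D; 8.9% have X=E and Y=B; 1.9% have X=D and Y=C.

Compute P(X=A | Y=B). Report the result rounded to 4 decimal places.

0.1864

P(Y=B) = 0.063 + 0.080 + 0.027 + 0.079 + 0.089 = 0.338.
P(X=A | Y=B) = 0.063/0.338 = 0.1864.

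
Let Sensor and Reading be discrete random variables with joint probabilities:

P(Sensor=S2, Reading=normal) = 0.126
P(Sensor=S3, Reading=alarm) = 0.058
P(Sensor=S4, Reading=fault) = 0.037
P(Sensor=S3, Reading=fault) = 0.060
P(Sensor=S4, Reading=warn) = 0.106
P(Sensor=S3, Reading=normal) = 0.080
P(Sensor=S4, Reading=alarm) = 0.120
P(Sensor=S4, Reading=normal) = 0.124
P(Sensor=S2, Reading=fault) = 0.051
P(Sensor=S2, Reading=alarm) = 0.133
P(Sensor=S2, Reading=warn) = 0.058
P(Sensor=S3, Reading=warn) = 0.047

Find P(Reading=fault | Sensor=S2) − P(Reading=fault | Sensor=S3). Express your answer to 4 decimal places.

P(Sensor=S2) = 0.126 + 0.058 + 0.133 + 0.051 = 0.368; P(Reading=fault | Sensor=S2) = 0.051/0.368 = 0.13859.
P(Sensor=S3) = 0.080 + 0.047 + 0.058 + 0.060 = 0.245; P(Reading=fault | Sensor=S3) = 0.060/0.245 = 0.24490.
Difference = -0.1063.

-0.1063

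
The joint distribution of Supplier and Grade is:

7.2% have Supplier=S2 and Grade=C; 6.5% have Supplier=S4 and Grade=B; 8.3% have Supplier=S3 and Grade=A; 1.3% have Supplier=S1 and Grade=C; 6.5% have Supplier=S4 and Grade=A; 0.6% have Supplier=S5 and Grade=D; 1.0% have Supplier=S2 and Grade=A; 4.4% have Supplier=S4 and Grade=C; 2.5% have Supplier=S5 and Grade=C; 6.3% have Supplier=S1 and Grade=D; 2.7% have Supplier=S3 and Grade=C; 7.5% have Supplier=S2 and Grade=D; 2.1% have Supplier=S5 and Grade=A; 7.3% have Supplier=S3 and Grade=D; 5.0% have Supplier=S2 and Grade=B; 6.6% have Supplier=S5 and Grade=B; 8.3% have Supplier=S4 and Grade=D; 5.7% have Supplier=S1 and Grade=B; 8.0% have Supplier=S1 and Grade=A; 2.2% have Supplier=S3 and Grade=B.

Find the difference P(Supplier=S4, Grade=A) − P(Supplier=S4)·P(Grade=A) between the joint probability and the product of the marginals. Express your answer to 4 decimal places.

-0.0016

P(Supplier=S4) = 0.065 + 0.065 + 0.044 + 0.083 = 0.257.
P(Grade=A) = 0.080 + 0.010 + 0.083 + 0.065 + 0.021 = 0.259.
P(Supplier=S4, Grade=A) − P(Supplier=S4)P(Grade=A) = 0.065 − 0.257×0.259 = -0.0016.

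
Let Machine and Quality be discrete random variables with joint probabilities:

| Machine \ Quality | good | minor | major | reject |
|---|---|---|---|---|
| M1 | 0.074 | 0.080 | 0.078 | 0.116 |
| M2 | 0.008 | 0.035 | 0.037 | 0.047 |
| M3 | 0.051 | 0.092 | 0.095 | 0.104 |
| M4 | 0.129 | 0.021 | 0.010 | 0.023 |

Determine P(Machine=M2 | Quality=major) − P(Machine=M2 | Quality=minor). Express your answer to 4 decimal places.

P(Quality=major) = 0.078 + 0.037 + 0.095 + 0.010 = 0.220; P(Machine=M2 | Quality=major) = 0.037/0.220 = 0.16818.
P(Quality=minor) = 0.080 + 0.035 + 0.092 + 0.021 = 0.228; P(Machine=M2 | Quality=minor) = 0.035/0.228 = 0.15351.
Difference = 0.0147.

0.0147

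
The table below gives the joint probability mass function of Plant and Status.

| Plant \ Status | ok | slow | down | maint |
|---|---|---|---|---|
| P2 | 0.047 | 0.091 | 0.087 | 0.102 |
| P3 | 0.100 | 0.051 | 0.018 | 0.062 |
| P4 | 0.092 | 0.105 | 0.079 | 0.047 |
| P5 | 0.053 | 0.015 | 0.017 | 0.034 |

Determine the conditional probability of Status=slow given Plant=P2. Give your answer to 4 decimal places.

0.2783

P(Plant=P2) = 0.047 + 0.091 + 0.087 + 0.102 = 0.327.
P(Status=slow | Plant=P2) = 0.091/0.327 = 0.2783.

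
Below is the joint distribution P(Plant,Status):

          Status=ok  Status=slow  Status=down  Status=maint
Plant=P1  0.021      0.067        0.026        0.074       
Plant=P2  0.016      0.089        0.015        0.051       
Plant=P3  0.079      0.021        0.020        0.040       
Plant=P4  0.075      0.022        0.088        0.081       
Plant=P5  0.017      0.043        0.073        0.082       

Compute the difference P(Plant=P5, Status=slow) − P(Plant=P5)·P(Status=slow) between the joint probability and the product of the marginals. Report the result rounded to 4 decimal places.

P(Plant=P5) = 0.017 + 0.043 + 0.073 + 0.082 = 0.215.
P(Status=slow) = 0.067 + 0.089 + 0.021 + 0.022 + 0.043 = 0.242.
P(Plant=P5, Status=slow) − P(Plant=P5)P(Status=slow) = 0.043 − 0.215×0.242 = -0.0090.

-0.0090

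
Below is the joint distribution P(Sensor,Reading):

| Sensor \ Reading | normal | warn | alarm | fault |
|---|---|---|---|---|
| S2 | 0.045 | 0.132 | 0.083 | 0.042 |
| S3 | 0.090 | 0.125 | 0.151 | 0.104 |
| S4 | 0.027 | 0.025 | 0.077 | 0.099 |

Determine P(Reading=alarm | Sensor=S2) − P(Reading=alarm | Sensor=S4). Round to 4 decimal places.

P(Sensor=S2) = 0.045 + 0.132 + 0.083 + 0.042 = 0.302; P(Reading=alarm | Sensor=S2) = 0.083/0.302 = 0.27483.
P(Sensor=S4) = 0.027 + 0.025 + 0.077 + 0.099 = 0.228; P(Reading=alarm | Sensor=S4) = 0.077/0.228 = 0.33772.
Difference = -0.0629.

-0.0629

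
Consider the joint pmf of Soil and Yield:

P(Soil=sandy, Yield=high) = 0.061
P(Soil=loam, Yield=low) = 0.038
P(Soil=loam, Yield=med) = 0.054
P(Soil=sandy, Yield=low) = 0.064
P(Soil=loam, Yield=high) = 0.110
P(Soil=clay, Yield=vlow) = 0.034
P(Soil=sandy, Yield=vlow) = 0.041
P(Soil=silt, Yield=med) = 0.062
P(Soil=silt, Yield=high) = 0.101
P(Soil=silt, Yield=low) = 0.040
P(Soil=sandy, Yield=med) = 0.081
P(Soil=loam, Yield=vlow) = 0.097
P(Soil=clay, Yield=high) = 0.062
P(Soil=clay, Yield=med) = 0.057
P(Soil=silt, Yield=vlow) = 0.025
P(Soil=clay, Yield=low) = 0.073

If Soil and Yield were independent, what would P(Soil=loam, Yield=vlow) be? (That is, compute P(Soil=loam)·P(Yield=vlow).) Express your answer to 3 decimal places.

P(Soil=loam) = 0.097 + 0.038 + 0.054 + 0.110 = 0.299.
P(Yield=vlow) = 0.041 + 0.097 + 0.034 + 0.025 = 0.197.
Product: 0.299 × 0.197 = 0.059.

0.059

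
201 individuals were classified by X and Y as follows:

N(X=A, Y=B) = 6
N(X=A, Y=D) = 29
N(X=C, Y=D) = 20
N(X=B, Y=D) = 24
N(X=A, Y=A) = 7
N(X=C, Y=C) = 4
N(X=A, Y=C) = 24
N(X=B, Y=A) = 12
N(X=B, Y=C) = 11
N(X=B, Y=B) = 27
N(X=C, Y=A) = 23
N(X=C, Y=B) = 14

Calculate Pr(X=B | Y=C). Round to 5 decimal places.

Total with Y=C: 24 + 11 + 4 = 39.
P(X=B | Y=C) = 11/39 = 0.28205.

0.28205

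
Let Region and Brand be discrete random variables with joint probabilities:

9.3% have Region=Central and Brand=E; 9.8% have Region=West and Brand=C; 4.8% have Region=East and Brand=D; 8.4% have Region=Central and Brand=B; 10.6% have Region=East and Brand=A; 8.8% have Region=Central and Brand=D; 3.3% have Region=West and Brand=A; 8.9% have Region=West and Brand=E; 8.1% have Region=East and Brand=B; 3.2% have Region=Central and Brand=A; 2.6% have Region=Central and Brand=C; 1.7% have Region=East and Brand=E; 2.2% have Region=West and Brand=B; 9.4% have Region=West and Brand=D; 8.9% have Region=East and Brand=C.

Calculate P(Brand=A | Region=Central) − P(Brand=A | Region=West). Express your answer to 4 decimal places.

P(Region=Central) = 0.032 + 0.084 + 0.026 + 0.088 + 0.093 = 0.323; P(Brand=A | Region=Central) = 0.032/0.323 = 0.09907.
P(Region=West) = 0.033 + 0.022 + 0.098 + 0.094 + 0.089 = 0.336; P(Brand=A | Region=West) = 0.033/0.336 = 0.09821.
Difference = 0.0009.

0.0009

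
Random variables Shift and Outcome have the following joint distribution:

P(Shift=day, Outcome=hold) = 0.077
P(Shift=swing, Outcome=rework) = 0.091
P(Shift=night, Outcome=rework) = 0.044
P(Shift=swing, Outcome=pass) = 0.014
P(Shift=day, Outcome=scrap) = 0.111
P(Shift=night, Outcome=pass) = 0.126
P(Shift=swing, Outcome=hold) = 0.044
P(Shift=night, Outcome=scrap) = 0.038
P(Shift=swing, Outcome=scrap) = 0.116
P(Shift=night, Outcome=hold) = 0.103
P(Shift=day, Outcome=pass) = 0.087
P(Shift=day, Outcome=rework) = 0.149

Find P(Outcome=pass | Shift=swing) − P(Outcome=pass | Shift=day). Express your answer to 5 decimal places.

-0.15236

P(Shift=swing) = 0.014 + 0.091 + 0.116 + 0.044 = 0.265; P(Outcome=pass | Shift=swing) = 0.014/0.265 = 0.052830.
P(Shift=day) = 0.087 + 0.149 + 0.111 + 0.077 = 0.424; P(Outcome=pass | Shift=day) = 0.087/0.424 = 0.205189.
Difference = -0.15236.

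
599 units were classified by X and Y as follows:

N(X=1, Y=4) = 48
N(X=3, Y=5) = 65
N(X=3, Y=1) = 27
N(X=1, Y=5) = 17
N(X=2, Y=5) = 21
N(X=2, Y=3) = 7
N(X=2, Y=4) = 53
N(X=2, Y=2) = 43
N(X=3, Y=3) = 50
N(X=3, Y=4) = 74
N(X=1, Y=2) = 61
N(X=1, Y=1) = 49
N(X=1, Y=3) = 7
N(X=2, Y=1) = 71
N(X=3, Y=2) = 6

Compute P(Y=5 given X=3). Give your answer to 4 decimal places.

0.2928

Total with X=3: 27 + 6 + 50 + 74 + 65 = 222.
P(Y=5 | X=3) = 65/222 = 0.2928.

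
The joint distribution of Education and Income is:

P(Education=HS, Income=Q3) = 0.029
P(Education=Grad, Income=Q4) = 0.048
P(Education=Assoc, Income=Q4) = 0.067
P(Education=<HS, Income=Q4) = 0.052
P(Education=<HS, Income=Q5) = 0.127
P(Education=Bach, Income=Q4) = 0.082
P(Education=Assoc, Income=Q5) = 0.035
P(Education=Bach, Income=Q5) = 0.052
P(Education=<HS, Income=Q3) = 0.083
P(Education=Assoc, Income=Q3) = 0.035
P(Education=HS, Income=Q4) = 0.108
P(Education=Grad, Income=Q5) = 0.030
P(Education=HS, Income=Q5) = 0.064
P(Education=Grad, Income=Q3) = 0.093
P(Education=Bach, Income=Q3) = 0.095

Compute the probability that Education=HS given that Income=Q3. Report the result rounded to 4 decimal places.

P(Income=Q3) = 0.083 + 0.029 + 0.035 + 0.095 + 0.093 = 0.335.
P(Education=HS | Income=Q3) = 0.029/0.335 = 0.0866.

0.0866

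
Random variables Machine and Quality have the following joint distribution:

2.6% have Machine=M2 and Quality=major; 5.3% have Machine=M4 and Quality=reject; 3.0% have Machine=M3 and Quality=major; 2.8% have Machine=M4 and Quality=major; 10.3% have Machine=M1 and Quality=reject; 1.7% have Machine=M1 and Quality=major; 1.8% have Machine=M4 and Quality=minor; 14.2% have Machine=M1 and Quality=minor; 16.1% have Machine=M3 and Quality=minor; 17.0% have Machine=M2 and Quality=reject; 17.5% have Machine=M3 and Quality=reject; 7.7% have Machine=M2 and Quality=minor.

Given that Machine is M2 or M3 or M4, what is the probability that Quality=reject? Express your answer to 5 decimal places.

0.53930

P(Machine=M2) = 0.077 + 0.026 + 0.170 = 0.273.
P(Machine=M3) = 0.161 + 0.030 + 0.175 = 0.366.
P(Machine=M4) = 0.018 + 0.028 + 0.053 = 0.099.
P(Machine ∈ {M2, M3, M4}) = 0.273 + 0.366 + 0.099 = 0.738; P(Quality=reject, Machine ∈ {M2, M3, M4}) = 0.170 + 0.175 + 0.053 = 0.398.
P(Quality=reject | Machine ∈ {M2, M3, M4}) = 0.398/0.738 = 0.53930.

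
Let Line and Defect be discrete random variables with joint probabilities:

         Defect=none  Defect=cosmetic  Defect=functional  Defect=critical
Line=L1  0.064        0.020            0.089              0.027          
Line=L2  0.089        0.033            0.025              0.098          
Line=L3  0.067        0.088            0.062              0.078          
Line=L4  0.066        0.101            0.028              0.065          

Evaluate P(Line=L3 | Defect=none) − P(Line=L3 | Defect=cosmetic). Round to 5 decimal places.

-0.12937

P(Defect=none) = 0.064 + 0.089 + 0.067 + 0.066 = 0.286; P(Line=L3 | Defect=none) = 0.067/0.286 = 0.234266.
P(Defect=cosmetic) = 0.020 + 0.033 + 0.088 + 0.101 = 0.242; P(Line=L3 | Defect=cosmetic) = 0.088/0.242 = 0.363636.
Difference = -0.12937.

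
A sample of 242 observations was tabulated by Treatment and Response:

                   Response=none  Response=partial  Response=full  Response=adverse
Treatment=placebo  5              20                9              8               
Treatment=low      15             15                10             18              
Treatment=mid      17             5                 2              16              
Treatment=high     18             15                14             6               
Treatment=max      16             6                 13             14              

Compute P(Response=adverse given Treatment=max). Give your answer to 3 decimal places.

0.286

Total with Treatment=max: 16 + 6 + 13 + 14 = 49.
P(Response=adverse | Treatment=max) = 14/49 = 0.286.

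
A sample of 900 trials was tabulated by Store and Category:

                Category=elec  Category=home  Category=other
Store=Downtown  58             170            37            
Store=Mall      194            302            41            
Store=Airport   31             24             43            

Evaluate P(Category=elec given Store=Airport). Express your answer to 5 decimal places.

Total with Store=Airport: 31 + 24 + 43 = 98.
P(Category=elec | Store=Airport) = 31/98 = 0.31633.

0.31633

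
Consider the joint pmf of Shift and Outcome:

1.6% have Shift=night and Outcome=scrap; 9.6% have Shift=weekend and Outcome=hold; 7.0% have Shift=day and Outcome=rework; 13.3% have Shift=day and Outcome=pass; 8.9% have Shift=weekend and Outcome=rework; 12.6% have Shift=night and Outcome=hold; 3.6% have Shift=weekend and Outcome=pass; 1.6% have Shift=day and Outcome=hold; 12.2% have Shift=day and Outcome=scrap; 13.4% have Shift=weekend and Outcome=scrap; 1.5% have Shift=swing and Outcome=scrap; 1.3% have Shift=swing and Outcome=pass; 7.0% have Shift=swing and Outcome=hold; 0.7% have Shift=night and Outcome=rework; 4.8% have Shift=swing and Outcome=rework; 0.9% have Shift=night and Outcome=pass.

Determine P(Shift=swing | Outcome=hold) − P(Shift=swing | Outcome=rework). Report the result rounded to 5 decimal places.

0.00297

P(Outcome=hold) = 0.016 + 0.070 + 0.126 + 0.096 = 0.308; P(Shift=swing | Outcome=hold) = 0.070/0.308 = 0.227273.
P(Outcome=rework) = 0.070 + 0.048 + 0.007 + 0.089 = 0.214; P(Shift=swing | Outcome=rework) = 0.048/0.214 = 0.224299.
Difference = 0.00297.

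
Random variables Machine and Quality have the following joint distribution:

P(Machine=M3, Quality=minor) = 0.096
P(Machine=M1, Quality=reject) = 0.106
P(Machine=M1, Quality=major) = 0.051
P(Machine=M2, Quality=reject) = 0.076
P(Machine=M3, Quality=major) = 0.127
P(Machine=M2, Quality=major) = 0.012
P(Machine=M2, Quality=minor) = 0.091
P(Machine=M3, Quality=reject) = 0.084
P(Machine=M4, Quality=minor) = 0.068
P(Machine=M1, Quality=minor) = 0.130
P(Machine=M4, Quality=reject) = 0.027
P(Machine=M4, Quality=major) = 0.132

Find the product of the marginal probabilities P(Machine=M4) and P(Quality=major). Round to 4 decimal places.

0.0731

P(Machine=M4) = 0.068 + 0.132 + 0.027 = 0.227.
P(Quality=major) = 0.051 + 0.012 + 0.127 + 0.132 = 0.322.
Product: 0.227 × 0.322 = 0.0731.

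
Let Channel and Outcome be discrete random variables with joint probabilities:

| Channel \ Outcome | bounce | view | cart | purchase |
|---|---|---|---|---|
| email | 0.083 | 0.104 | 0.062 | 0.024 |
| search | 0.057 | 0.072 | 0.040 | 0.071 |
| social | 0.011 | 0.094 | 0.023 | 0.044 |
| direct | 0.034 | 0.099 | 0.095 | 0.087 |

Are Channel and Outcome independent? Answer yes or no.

P(Channel=email) = 0.273 and P(Outcome=purchase) = 0.226, so their product is 0.06170, but P(Channel=email, Outcome=purchase) = 0.024. Since these differ, Channel and Outcome are not independent.

no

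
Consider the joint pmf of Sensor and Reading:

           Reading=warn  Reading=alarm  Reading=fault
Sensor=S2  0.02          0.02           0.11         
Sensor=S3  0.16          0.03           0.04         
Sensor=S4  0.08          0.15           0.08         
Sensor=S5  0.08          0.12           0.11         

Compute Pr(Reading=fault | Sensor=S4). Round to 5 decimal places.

P(Sensor=S4) = 0.08 + 0.15 + 0.08 = 0.31.
P(Reading=fault | Sensor=S4) = 0.08/0.31 = 0.25806.

0.25806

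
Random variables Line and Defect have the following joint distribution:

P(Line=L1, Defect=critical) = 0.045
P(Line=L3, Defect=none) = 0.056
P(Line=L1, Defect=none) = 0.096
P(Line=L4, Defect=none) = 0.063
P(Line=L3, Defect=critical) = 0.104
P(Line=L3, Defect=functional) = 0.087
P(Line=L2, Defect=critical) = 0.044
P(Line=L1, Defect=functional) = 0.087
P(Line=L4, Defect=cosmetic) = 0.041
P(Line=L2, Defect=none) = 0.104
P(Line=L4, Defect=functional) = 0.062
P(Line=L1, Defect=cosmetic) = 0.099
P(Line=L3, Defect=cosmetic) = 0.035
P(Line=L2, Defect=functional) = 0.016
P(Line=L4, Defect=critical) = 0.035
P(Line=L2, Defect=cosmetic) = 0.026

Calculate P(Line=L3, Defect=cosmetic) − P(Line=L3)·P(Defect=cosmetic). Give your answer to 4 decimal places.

P(Line=L3) = 0.056 + 0.035 + 0.087 + 0.104 = 0.282.
P(Defect=cosmetic) = 0.099 + 0.026 + 0.035 + 0.041 = 0.201.
P(Line=L3, Defect=cosmetic) − P(Line=L3)P(Defect=cosmetic) = 0.035 − 0.282×0.201 = -0.0217.

-0.0217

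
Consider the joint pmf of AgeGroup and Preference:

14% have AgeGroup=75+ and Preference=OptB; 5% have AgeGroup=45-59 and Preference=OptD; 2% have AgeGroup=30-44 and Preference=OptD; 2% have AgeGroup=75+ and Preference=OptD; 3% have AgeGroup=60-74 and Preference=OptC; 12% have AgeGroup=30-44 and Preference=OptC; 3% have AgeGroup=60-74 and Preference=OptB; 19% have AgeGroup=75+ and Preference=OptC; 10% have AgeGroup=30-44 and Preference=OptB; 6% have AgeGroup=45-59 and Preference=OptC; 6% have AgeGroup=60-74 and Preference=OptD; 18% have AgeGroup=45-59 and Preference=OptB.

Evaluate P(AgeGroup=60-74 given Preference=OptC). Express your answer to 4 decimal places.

0.0750

P(Preference=OptC) = 0.12 + 0.06 + 0.03 + 0.19 = 0.40.
P(AgeGroup=60-74 | Preference=OptC) = 0.03/0.40 = 0.0750.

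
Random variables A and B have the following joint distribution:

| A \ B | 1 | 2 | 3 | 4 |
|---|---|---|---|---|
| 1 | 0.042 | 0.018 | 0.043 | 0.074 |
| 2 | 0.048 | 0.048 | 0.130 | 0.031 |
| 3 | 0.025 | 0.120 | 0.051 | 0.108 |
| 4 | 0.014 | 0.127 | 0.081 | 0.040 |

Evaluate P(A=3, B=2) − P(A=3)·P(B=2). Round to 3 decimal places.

P(A=3) = 0.025 + 0.120 + 0.051 + 0.108 = 0.304.
P(B=2) = 0.018 + 0.048 + 0.120 + 0.127 = 0.313.
P(A=3, B=2) − P(A=3)P(B=2) = 0.120 − 0.304×0.313 = 0.025.

0.025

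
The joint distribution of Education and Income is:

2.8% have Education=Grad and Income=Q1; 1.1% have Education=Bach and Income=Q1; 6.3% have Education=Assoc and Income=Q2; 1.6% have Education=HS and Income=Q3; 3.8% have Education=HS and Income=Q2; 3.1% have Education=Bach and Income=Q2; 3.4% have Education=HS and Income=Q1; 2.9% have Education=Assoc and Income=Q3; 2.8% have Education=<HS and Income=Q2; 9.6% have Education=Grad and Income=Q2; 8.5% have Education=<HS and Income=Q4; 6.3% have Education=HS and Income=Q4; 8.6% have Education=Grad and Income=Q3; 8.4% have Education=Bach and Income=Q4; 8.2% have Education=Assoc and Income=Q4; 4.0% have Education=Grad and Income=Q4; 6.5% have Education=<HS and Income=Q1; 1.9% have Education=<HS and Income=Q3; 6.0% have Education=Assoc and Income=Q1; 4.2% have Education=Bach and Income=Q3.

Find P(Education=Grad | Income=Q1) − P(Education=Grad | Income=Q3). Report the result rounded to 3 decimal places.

P(Income=Q1) = 0.065 + 0.034 + 0.060 + 0.011 + 0.028 = 0.198; P(Education=Grad | Income=Q1) = 0.028/0.198 = 0.1414.
P(Income=Q3) = 0.019 + 0.016 + 0.029 + 0.042 + 0.086 = 0.192; P(Education=Grad | Income=Q3) = 0.086/0.192 = 0.4479.
Difference = -0.307.

-0.307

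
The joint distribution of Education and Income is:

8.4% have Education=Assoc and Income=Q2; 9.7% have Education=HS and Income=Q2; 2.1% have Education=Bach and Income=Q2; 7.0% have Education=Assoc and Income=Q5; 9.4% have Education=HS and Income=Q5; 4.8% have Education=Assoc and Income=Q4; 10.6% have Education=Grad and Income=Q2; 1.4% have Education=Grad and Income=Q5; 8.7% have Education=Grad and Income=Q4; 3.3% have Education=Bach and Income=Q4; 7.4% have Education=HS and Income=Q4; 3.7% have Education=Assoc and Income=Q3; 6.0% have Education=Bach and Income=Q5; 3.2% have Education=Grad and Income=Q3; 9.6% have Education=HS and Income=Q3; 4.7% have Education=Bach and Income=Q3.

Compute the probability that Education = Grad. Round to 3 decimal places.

P(Education=Grad) = 0.106 + 0.032 + 0.087 + 0.014 = 0.239.

0.239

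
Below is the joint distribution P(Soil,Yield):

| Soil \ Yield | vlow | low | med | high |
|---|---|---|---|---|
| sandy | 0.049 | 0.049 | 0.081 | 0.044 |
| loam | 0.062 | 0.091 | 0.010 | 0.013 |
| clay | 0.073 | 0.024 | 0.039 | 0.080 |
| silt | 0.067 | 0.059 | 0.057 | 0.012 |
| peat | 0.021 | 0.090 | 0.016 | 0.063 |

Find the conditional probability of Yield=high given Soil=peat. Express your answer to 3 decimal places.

P(Soil=peat) = 0.021 + 0.090 + 0.016 + 0.063 = 0.190.
P(Yield=high | Soil=peat) = 0.063/0.190 = 0.332.

0.332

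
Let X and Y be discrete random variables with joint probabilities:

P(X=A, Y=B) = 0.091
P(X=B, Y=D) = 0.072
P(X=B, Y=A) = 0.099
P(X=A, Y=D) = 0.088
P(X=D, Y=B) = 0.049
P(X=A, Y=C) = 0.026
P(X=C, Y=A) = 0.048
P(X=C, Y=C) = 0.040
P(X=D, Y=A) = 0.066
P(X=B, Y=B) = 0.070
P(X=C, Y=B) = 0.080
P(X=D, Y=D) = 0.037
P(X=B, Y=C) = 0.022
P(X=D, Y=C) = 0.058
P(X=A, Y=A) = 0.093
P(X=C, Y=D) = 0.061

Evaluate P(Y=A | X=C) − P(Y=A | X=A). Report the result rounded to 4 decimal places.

P(X=C) = 0.048 + 0.080 + 0.040 + 0.061 = 0.229; P(Y=A | X=C) = 0.048/0.229 = 0.20961.
P(X=A) = 0.093 + 0.091 + 0.026 + 0.088 = 0.298; P(Y=A | X=A) = 0.093/0.298 = 0.31208.
Difference = -0.1025.

-0.1025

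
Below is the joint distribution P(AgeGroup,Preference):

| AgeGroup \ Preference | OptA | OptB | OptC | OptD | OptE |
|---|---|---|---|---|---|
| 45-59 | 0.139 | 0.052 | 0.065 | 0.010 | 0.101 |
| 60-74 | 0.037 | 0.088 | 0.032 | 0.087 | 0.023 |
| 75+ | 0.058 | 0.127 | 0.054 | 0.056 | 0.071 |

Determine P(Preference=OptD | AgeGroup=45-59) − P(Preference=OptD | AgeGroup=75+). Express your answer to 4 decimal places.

P(AgeGroup=45-59) = 0.139 + 0.052 + 0.065 + 0.010 + 0.101 = 0.367; P(Preference=OptD | AgeGroup=45-59) = 0.010/0.367 = 0.02725.
P(AgeGroup=75+) = 0.058 + 0.127 + 0.054 + 0.056 + 0.071 = 0.366; P(Preference=OptD | AgeGroup=75+) = 0.056/0.366 = 0.15301.
Difference = -0.1258.

-0.1258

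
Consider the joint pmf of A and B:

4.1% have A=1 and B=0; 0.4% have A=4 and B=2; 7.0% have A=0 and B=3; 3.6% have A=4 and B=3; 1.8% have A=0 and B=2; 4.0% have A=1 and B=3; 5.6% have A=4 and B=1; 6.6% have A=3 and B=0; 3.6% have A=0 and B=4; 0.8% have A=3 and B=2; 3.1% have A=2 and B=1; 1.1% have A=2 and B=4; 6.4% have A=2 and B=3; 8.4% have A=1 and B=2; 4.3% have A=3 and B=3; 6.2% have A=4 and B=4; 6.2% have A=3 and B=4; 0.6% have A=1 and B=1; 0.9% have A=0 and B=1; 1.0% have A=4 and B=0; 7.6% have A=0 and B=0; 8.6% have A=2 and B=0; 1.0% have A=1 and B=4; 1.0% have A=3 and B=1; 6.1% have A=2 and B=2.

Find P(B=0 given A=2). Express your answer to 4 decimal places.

0.3399

P(A=2) = 0.086 + 0.031 + 0.061 + 0.064 + 0.011 = 0.253.
P(B=0 | A=2) = 0.086/0.253 = 0.3399.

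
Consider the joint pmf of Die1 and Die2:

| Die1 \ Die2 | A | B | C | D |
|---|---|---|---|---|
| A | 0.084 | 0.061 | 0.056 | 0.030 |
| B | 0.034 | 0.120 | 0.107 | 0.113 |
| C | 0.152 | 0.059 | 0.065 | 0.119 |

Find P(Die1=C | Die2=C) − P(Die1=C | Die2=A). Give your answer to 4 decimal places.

-0.2779

P(Die2=C) = 0.056 + 0.107 + 0.065 = 0.228; P(Die1=C | Die2=C) = 0.065/0.228 = 0.28509.
P(Die2=A) = 0.084 + 0.034 + 0.152 = 0.270; P(Die1=C | Die2=A) = 0.152/0.270 = 0.56296.
Difference = -0.2779.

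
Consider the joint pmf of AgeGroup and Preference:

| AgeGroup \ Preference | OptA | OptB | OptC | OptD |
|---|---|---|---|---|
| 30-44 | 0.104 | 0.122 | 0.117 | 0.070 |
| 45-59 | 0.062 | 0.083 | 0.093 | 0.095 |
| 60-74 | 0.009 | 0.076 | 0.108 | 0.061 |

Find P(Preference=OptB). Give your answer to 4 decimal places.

P(Preference=OptB) = 0.122 + 0.083 + 0.076 = 0.281.

0.2810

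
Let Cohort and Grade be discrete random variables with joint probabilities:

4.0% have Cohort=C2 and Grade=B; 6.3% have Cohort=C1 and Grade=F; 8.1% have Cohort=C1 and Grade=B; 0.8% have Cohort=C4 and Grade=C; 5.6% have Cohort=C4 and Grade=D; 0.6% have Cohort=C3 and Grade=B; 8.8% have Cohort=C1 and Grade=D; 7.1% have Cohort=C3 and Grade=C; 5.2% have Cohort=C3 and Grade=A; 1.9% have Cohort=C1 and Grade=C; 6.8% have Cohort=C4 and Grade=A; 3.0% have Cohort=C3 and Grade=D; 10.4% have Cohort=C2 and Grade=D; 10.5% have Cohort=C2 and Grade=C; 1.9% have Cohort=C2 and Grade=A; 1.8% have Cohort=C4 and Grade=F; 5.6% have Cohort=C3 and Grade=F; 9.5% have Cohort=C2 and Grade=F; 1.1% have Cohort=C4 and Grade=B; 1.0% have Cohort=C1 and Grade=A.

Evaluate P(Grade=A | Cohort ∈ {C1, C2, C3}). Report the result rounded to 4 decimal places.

0.0965

P(Cohort=C1) = 0.010 + 0.081 + 0.019 + 0.088 + 0.063 = 0.261.
P(Cohort=C2) = 0.019 + 0.040 + 0.105 + 0.104 + 0.095 = 0.363.
P(Cohort=C3) = 0.052 + 0.006 + 0.071 + 0.030 + 0.056 = 0.215.
P(Cohort ∈ {C1, C2, C3}) = 0.261 + 0.363 + 0.215 = 0.839; P(Grade=A, Cohort ∈ {C1, C2, C3}) = 0.010 + 0.019 + 0.052 = 0.081.
P(Grade=A | Cohort ∈ {C1, C2, C3}) = 0.081/0.839 = 0.0965.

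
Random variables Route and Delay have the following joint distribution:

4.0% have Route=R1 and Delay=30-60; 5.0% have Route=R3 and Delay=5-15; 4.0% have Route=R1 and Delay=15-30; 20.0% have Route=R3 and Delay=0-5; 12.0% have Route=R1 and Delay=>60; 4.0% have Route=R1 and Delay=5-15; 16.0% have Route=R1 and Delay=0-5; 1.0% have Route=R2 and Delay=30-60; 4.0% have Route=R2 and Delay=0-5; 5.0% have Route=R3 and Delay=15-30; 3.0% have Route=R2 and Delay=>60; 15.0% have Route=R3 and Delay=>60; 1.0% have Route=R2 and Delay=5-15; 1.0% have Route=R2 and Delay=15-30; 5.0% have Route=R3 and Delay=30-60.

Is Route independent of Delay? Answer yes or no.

yes

Every cell satisfies P(Route,Delay) = P(Route)·P(Delay). For instance P(Route=R2) = 0.100, P(Delay=>60) = 0.300, and 0.100×0.300 = 0.030 matches the joint entry. So Route and Delay are independent.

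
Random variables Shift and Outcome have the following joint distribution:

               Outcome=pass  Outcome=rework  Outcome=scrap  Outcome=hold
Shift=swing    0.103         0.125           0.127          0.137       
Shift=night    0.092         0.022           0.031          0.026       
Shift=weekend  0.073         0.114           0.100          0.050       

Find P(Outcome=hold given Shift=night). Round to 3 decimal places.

P(Shift=night) = 0.092 + 0.022 + 0.031 + 0.026 = 0.171.
P(Outcome=hold | Shift=night) = 0.026/0.171 = 0.152.

0.152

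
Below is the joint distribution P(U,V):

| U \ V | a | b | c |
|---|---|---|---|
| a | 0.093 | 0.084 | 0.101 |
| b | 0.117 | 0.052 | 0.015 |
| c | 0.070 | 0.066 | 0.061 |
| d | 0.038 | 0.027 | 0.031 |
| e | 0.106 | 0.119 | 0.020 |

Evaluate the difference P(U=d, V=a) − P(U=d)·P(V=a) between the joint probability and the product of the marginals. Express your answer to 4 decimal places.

P(U=d) = 0.038 + 0.027 + 0.031 = 0.096.
P(V=a) = 0.093 + 0.117 + 0.070 + 0.038 + 0.106 = 0.424.
P(U=d, V=a) − P(U=d)P(V=a) = 0.038 − 0.096×0.424 = -0.0027.

-0.0027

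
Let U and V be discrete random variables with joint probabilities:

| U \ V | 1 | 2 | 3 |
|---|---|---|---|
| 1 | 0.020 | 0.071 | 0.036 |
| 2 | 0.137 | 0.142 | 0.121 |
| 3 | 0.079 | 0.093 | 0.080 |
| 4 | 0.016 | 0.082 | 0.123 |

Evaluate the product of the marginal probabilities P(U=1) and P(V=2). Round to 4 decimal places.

0.0493

P(U=1) = 0.020 + 0.071 + 0.036 = 0.127.
P(V=2) = 0.071 + 0.142 + 0.093 + 0.082 = 0.388.
Product: 0.127 × 0.388 = 0.0493.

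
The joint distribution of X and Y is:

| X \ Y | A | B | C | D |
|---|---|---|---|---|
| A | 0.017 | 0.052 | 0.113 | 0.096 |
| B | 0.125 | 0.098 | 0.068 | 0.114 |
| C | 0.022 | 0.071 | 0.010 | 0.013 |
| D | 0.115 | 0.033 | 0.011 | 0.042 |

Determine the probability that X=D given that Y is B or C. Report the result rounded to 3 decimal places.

P(Y=B) = 0.052 + 0.098 + 0.071 + 0.033 = 0.254.
P(Y=C) = 0.113 + 0.068 + 0.010 + 0.011 = 0.202.
P(Y ∈ {B, C}) = 0.254 + 0.202 = 0.456; P(X=D, Y ∈ {B, C}) = 0.033 + 0.011 = 0.044.
P(X=D | Y ∈ {B, C}) = 0.044/0.456 = 0.096.

0.096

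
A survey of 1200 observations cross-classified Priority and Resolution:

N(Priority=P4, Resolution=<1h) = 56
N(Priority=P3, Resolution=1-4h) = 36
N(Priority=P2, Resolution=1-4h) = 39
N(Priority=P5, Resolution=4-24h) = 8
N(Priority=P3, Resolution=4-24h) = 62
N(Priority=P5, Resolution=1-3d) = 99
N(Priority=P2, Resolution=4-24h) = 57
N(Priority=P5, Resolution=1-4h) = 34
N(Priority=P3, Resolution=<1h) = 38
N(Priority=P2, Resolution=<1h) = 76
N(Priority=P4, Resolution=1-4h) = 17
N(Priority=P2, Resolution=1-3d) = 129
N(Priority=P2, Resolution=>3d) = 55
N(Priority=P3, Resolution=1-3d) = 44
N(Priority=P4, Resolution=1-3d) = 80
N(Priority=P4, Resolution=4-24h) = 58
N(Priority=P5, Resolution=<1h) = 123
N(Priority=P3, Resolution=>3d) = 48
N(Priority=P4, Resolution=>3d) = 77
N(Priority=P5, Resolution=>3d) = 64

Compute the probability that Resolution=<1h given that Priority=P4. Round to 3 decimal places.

Total with Priority=P4: 56 + 17 + 58 + 80 + 77 = 288.
P(Resolution=<1h | Priority=P4) = 56/288 = 0.194.

0.194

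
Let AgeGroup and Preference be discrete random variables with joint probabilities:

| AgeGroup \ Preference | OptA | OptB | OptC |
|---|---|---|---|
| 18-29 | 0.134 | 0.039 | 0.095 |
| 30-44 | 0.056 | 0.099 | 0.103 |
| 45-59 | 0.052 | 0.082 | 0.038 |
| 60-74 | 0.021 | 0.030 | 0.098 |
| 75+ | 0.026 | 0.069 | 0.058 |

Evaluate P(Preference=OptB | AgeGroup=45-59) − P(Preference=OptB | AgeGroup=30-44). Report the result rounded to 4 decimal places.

0.0930

P(AgeGroup=45-59) = 0.052 + 0.082 + 0.038 = 0.172; P(Preference=OptB | AgeGroup=45-59) = 0.082/0.172 = 0.47674.
P(AgeGroup=30-44) = 0.056 + 0.099 + 0.103 = 0.258; P(Preference=OptB | AgeGroup=30-44) = 0.099/0.258 = 0.38372.
Difference = 0.0930.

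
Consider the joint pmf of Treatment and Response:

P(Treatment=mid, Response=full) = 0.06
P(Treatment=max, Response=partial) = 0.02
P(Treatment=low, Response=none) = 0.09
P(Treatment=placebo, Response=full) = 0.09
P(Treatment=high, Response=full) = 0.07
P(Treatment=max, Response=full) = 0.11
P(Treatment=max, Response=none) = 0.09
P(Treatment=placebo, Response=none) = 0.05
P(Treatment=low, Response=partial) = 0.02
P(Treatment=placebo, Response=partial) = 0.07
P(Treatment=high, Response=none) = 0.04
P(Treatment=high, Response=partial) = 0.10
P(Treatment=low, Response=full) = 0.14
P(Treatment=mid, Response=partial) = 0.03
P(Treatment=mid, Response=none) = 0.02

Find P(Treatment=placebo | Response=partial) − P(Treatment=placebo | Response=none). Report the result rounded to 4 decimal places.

0.1193

P(Response=partial) = 0.07 + 0.02 + 0.03 + 0.10 + 0.02 = 0.24; P(Treatment=placebo | Response=partial) = 0.07/0.24 = 0.29167.
P(Response=none) = 0.05 + 0.09 + 0.02 + 0.04 + 0.09 = 0.29; P(Treatment=placebo | Response=none) = 0.05/0.29 = 0.17241.
Difference = 0.1193.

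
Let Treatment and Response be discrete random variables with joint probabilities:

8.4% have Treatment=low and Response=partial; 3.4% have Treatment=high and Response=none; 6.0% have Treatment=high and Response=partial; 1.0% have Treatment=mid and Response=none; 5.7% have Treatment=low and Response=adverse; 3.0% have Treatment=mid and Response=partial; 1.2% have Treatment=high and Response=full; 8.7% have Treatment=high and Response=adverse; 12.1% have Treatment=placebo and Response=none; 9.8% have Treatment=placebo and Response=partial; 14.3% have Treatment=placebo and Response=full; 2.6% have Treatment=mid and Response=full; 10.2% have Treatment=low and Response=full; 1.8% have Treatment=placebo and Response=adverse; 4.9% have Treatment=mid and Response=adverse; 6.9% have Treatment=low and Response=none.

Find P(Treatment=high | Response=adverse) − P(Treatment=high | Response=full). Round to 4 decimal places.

0.3699

P(Response=adverse) = 0.018 + 0.057 + 0.049 + 0.087 = 0.211; P(Treatment=high | Response=adverse) = 0.087/0.211 = 0.41232.
P(Response=full) = 0.143 + 0.102 + 0.026 + 0.012 = 0.283; P(Treatment=high | Response=full) = 0.012/0.283 = 0.04240.
Difference = 0.3699.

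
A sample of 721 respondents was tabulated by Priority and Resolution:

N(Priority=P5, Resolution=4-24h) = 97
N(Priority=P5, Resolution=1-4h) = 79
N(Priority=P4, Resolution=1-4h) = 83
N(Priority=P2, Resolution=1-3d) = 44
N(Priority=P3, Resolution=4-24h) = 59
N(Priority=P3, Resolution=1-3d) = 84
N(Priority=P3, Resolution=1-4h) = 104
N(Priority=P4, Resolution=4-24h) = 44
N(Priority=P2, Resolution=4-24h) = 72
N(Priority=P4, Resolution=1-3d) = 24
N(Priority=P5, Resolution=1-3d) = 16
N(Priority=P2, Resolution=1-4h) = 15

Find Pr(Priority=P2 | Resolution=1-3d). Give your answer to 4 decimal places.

Total with Resolution=1-3d: 44 + 84 + 24 + 16 = 168.
P(Priority=P2 | Resolution=1-3d) = 44/168 = 0.2619.

0.2619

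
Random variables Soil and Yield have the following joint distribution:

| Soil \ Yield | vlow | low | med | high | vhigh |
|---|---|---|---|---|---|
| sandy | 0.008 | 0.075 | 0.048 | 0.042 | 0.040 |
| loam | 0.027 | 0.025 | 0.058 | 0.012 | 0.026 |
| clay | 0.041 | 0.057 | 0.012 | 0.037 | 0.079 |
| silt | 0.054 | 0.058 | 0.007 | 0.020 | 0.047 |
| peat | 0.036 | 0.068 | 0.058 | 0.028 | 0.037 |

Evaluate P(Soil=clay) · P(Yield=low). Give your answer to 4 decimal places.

P(Soil=clay) = 0.041 + 0.057 + 0.012 + 0.037 + 0.079 = 0.226.
P(Yield=low) = 0.075 + 0.025 + 0.057 + 0.058 + 0.068 = 0.283.
Product: 0.226 × 0.283 = 0.0640.

0.0640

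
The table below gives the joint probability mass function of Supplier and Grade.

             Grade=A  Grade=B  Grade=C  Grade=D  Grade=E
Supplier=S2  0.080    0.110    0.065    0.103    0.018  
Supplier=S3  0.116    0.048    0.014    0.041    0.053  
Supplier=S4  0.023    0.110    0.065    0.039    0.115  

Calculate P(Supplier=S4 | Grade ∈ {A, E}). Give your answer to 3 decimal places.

0.341

P(Grade=A) = 0.080 + 0.116 + 0.023 = 0.219.
P(Grade=E) = 0.018 + 0.053 + 0.115 = 0.186.
P(Grade ∈ {A, E}) = 0.219 + 0.186 = 0.405; P(Supplier=S4, Grade ∈ {A, E}) = 0.023 + 0.115 = 0.138.
P(Supplier=S4 | Grade ∈ {A, E}) = 0.138/0.405 = 0.341.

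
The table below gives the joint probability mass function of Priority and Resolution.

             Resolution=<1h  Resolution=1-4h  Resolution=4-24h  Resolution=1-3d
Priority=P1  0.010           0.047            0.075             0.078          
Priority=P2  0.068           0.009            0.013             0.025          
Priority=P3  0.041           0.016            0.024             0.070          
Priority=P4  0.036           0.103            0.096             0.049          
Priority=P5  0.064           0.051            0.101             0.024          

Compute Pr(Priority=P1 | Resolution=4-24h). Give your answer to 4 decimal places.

P(Resolution=4-24h) = 0.075 + 0.013 + 0.024 + 0.096 + 0.101 = 0.309.
P(Priority=P1 | Resolution=4-24h) = 0.075/0.309 = 0.2427.

0.2427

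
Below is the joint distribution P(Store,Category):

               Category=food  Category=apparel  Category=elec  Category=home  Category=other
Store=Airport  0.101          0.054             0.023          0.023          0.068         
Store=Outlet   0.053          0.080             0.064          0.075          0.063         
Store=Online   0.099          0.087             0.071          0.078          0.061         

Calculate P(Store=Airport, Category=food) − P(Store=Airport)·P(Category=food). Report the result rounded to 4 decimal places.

P(Store=Airport) = 0.101 + 0.054 + 0.023 + 0.023 + 0.068 = 0.269.
P(Category=food) = 0.101 + 0.053 + 0.099 = 0.253.
P(Store=Airport, Category=food) − P(Store=Airport)P(Category=food) = 0.101 − 0.269×0.253 = 0.0329.

0.0329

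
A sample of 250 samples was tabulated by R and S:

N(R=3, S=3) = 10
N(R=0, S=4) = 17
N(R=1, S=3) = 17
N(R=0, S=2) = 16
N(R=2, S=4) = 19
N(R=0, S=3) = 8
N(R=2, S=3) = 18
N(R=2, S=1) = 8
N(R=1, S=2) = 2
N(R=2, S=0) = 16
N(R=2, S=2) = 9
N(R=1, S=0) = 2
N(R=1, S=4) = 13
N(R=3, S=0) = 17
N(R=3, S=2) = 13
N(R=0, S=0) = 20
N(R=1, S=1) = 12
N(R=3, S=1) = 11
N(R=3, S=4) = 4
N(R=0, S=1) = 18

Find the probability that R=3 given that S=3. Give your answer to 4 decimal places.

Total with S=3: 8 + 17 + 18 + 10 = 53.
P(R=3 | S=3) = 10/53 = 0.1887.

0.1887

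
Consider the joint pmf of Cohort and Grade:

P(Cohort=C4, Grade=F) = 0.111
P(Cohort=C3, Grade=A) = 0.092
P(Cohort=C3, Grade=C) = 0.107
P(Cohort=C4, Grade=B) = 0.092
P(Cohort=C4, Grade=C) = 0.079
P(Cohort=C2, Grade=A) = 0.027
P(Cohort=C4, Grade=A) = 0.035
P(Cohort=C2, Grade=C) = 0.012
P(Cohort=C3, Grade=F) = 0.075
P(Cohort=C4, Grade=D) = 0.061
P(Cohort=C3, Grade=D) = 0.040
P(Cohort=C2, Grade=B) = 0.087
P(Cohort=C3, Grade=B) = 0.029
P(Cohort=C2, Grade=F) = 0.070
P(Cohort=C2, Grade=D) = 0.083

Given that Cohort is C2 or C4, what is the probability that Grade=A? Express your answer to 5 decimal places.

P(Cohort=C2) = 0.027 + 0.087 + 0.012 + 0.083 + 0.070 = 0.279.
P(Cohort=C4) = 0.035 + 0.092 + 0.079 + 0.061 + 0.111 = 0.378.
P(Cohort ∈ {C2, C4}) = 0.279 + 0.378 = 0.657; P(Grade=A, Cohort ∈ {C2, C4}) = 0.027 + 0.035 = 0.062.
P(Grade=A | Cohort ∈ {C2, C4}) = 0.062/0.657 = 0.09437.

0.09437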